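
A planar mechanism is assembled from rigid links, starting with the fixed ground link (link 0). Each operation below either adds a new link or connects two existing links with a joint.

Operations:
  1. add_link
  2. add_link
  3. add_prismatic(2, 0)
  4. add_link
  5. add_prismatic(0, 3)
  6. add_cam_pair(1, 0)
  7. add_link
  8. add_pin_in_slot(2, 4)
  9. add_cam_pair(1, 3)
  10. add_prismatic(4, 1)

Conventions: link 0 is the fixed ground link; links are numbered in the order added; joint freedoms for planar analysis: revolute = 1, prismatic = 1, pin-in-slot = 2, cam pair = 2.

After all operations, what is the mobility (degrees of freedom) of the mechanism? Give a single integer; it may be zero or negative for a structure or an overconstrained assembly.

L=1 J1=0 J2=0
add link → L=2 J1=0 J2=0
add link → L=3 J1=0 J2=0
P@2,0 dof=1 J1 → L=3 J1=1 J2=0
add link → L=4 J1=1 J2=0
P@0,3 dof=1 J1 → L=4 J1=2 J2=0
C@1,0 dof=2 J2 → L=4 J1=2 J2=1
add link → L=5 J1=2 J2=1
PS@2,4 dof=2 J2 → L=5 J1=2 J2=2
C@1,3 dof=2 J2 → L=5 J1=2 J2=3
P@4,1 dof=1 J1 → L=5 J1=3 J2=3
M=3(L−1)−2J1−J2=3·4−2·3−3=3

M = 3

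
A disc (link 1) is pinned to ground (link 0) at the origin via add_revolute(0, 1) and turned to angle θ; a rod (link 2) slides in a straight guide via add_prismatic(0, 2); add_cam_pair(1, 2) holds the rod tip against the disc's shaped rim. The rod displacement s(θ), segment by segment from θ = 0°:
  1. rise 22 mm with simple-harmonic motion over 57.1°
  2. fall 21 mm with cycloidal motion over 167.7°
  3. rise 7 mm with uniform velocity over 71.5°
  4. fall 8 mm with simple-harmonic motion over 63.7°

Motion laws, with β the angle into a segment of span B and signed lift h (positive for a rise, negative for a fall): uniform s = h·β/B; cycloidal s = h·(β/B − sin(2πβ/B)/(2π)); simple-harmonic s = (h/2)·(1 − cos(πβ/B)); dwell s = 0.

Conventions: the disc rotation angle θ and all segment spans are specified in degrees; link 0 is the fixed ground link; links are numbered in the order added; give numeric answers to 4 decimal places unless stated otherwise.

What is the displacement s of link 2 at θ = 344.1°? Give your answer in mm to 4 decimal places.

segment 1 (0° to 57.1°, simple-harmonic, h = 22) is passed completely: s = 0.0000 + (22) = 22.0000
segment 2 (57.1° to 224.8°, cycloidal, h = -21) is passed completely: s = 22.0000 + (-21) = 1.0000
segment 3 (224.8° to 296.3°, uniform, h = 7) is passed completely: s = 1.0000 + (7) = 8.0000
θ = 344.1° falls in segment 4 (296.3° to 360°, simple-harmonic, h = -8): β = 344.1 − 296.3 = 47.8°, B = 63.7°; Δs = -8/2·(1 − cos(π·0.7504)) = -6.8319; s = 8.0000 − 6.8319 = 1.1681

1.1681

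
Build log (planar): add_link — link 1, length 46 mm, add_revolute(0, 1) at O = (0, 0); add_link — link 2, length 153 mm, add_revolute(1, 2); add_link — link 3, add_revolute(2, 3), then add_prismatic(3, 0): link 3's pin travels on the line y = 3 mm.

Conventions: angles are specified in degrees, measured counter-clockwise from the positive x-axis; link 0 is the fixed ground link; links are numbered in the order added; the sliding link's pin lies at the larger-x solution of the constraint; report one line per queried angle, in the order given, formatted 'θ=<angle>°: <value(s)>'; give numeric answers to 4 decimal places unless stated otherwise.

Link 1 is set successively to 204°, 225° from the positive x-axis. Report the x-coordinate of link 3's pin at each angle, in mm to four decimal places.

geometry: r = 46 mm, L = 153 mm, e = 3 mm
θ=204°: crank pin P = (r cos θ, r sin θ) = (-42.023091, -18.709886)
θ=204°: h = r sin θ − e = -18.709886 − 3 = -21.709886
θ=204°: x = r cos θ + √(L² − h²) = -42.023091 + 151.451909 = 109.428818
θ=225°: crank pin P = (r cos θ, r sin θ) = (-32.526912, -32.526912)
θ=225°: h = r sin θ − e = -32.526912 − 3 = -35.526912
θ=225°: x = r cos θ + √(L² − h²) = -32.526912 + 148.818139 = 116.291227

θ=204°: 109.4288
θ=225°: 116.2912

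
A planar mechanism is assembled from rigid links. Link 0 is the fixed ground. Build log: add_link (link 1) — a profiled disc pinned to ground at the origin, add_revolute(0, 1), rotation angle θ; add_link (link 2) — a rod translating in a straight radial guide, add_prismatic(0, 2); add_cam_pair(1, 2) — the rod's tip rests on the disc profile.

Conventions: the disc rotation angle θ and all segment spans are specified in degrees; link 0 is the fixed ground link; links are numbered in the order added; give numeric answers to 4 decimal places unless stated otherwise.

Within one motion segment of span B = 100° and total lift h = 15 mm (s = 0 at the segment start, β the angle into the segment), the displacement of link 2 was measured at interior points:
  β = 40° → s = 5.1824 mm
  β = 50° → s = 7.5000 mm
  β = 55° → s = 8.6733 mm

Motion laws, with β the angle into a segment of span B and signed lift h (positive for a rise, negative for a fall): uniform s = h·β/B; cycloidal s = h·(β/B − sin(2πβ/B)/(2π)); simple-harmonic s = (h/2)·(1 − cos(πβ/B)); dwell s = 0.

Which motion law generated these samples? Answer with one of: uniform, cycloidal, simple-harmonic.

candidates at β/B = r: uniform s = h·r (linear in β); cycloidal s = h·(r − sin(2πr)/(2π)); simple-harmonic s = (h/2)(1 − cos(πr))
β=40°: printed 5.1824 | uniform 6.0000, cycloidal 4.5968, simple-harmonic 5.1824
β=50°: printed 7.5000 | uniform 7.5000, cycloidal 7.5000, simple-harmonic 7.5000
β=55°: printed 8.6733 | uniform 8.2500, cycloidal 8.9877, simple-harmonic 8.6733
only one law matches every sample → simple-harmonic

simple-harmonic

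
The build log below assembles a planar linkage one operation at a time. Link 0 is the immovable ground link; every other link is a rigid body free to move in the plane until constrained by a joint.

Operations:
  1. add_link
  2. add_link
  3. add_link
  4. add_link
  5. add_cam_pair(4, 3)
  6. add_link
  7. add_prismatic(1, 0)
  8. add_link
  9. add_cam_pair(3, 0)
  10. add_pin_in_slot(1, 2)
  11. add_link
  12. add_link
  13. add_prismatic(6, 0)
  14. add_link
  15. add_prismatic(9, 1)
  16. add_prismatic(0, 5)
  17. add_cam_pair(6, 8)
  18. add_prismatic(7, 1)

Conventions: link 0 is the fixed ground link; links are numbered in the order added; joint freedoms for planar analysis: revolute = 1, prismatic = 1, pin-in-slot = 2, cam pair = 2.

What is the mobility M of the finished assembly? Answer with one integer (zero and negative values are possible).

(L,J1,J2)=(1,0,0); link0 fixed
link1: (2,0,0)
link2: (3,0,0)
link3: (4,0,0)
link4: (5,0,0)
C 4-3 [J2]: (5,0,1)
link5: (6,0,1)
P 1-0 [J1]: (6,1,1)
link6: (7,1,1)
C 3-0 [J2]: (7,1,2)
PS 1-2 [J2]: (7,1,3)
link7: (8,1,3)
link8: (9,1,3)
P 6-0 [J1]: (9,2,3)
link9: (10,2,3)
P 9-1 [J1]: (10,3,3)
P 0-5 [J1]: (10,4,3)
C 6-8 [J2]: (10,4,4)
P 7-1 [J1]: (10,5,4)
Grübler: 3·9 − 2·5 − 4 = 13

M = 13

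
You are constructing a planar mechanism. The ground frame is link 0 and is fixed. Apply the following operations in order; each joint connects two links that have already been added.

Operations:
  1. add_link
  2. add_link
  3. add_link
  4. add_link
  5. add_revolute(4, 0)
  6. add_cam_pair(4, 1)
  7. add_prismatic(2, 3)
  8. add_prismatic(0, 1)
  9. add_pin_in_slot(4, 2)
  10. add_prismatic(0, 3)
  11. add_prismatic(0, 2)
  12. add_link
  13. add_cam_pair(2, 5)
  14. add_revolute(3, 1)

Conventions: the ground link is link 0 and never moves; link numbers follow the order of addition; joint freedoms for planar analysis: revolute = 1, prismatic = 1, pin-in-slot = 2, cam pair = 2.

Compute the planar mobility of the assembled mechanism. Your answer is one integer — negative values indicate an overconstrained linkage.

(L,J1,J2)=(1,0,0); link0 fixed
link1: (2,0,0)
link2: (3,0,0)
link3: (4,0,0)
link4: (5,0,0)
R 4-0 [J1]: (5,1,0)
C 4-1 [J2]: (5,1,1)
P 2-3 [J1]: (5,2,1)
P 0-1 [J1]: (5,3,1)
PS 4-2 [J2]: (5,3,2)
P 0-3 [J1]: (5,4,2)
P 0-2 [J1]: (5,5,2)
link5: (6,5,2)
C 2-5 [J2]: (6,5,3)
R 3-1 [J1]: (6,6,3)
Grübler: 3·5 − 2·6 − 3 = 0

M = 0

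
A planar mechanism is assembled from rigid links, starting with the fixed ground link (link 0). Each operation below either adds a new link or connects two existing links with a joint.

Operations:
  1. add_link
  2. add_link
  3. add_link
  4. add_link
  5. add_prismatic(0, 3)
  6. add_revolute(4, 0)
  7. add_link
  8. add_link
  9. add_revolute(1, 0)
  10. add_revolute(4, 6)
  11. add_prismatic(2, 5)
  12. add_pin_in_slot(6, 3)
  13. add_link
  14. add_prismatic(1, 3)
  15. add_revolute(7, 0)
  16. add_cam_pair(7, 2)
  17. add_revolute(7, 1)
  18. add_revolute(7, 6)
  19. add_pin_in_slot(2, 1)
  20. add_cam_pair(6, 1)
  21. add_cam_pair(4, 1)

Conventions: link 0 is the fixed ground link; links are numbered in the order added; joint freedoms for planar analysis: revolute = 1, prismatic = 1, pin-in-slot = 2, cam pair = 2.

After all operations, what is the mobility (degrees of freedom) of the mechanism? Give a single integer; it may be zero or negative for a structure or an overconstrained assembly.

link 0 = ground. State L|J1|J2 = 1|0|0
+link1  2|0|0
+link2  3|0|0
+link3  4|0|0
+link4  5|0|0
P(0,3) f=1→J1  5|1|0
R(4,0) f=1→J1  5|2|0
+link5  6|2|0
+link6  7|2|0
R(1,0) f=1→J1  7|3|0
R(4,6) f=1→J1  7|4|0
P(2,5) f=1→J1  7|5|0
PS(6,3) f=2→J2  7|5|1
+link7  8|5|1
P(1,3) f=1→J1  8|6|1
R(7,0) f=1→J1  8|7|1
C(7,2) f=2→J2  8|7|2
R(7,1) f=1→J1  8|8|2
R(7,6) f=1→J1  8|9|2
PS(2,1) f=2→J2  8|9|3
C(6,1) f=2→J2  8|9|4
C(4,1) f=2→J2  8|9|5
M = 3(8−1)−2·9−5 = 21−18−5 = -2

M = -2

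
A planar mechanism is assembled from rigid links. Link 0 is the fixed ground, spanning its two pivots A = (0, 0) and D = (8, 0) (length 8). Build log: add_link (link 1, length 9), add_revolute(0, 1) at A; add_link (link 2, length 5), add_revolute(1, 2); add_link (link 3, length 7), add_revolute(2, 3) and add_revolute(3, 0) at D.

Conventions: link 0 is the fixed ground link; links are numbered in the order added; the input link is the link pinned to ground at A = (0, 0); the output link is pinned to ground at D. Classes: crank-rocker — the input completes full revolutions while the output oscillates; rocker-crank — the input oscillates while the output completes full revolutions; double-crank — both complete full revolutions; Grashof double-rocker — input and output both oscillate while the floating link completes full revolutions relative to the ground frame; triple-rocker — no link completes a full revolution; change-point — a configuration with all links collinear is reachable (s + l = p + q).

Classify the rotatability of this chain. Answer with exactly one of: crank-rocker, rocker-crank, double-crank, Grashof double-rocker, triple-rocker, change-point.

lengths: ground=8, input=9, coupler=5, output=7
sorted: s=5 (shortest), l=9 (longest), p+q=15
s + l = 14 vs p + q = 15
s + l < p + q (Grashof) with shortest = coupler link → Grashof double-rocker

Grashof double-rocker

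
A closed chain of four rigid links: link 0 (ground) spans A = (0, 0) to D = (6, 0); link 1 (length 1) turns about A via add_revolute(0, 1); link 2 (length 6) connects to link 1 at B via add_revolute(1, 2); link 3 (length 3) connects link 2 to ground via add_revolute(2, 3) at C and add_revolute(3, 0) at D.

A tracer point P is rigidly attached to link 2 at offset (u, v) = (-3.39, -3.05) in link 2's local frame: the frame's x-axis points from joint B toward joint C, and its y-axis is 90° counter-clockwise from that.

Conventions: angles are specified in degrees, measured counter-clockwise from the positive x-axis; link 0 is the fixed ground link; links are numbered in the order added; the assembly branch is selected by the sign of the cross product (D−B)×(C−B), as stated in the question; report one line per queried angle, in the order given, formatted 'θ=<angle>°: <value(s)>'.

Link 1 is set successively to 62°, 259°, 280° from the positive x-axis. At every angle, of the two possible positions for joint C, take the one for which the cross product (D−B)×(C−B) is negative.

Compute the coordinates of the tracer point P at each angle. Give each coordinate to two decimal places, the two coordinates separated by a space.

A=(0,0), D=(6.00,0)
θ=62°: B = A + 1.00·(cos62°, sin62°) = (0.4695, 0.8829)
θ=62°: |BD| = 5.6006
θ=62°: circle(B,6.00) ∩ circle(D,3.00): a=5.2108, h=2.9746
θ=62°:   candidates: C₊=(6.0840,2.9988) cross=16.659; C₋=(5.1461,-2.8759) cross=-16.659
θ=62°:   branch - wants cross < 0 → take C=(5.1461,-2.8759) (cross=-16.659)
θ=62°: ex = (C−B)/|BC| = (0.7794,-0.6265); ey = (0.6265,0.7794)
θ=62°: P = B + -3.39·ex + -3.05·ey = (-4.0836,0.6294)
θ=259°: B = A + 1.00·(cos259°, sin259°) = (-0.1908, -0.9816)
θ=259°: |BD| = 6.2682
θ=259°: circle(B,6.00) ∩ circle(D,3.00): a=5.2878, h=2.8353
θ=259°:   candidates: C₊=(4.5877,2.6468) cross=17.772; C₋=(5.4758,-2.9538) cross=-17.772
θ=259°:   branch - wants cross < 0 → take C=(5.4758,-2.9538) (cross=-17.772)
θ=259°: ex = (C−B)/|BC| = (0.9444,-0.3287); ey = (0.3287,0.9444)
θ=259°: P = B + -3.39·ex + -3.05·ey = (-4.3950,-2.7478)
θ=280°: B = A + 1.00·(cos280°, sin280°) = (0.1736, -0.9848)
θ=280°: |BD| = 5.9090
θ=280°: circle(B,6.00) ∩ circle(D,3.00): a=5.2391, h=2.9243
θ=280°:   candidates: C₊=(4.8522,2.7717) cross=17.279; C₋=(5.8269,-2.9950) cross=-17.279
θ=280°:   branch - wants cross < 0 → take C=(5.8269,-2.9950) (cross=-17.279)
θ=280°: ex = (C−B)/|BC| = (0.9422,-0.3350); ey = (0.3350,0.9422)
θ=280°: P = B + -3.39·ex + -3.05·ey = (-4.0423,-2.7228)

θ=62°: -4.08 0.63
θ=259°: -4.39 -2.75
θ=280°: -4.04 -2.72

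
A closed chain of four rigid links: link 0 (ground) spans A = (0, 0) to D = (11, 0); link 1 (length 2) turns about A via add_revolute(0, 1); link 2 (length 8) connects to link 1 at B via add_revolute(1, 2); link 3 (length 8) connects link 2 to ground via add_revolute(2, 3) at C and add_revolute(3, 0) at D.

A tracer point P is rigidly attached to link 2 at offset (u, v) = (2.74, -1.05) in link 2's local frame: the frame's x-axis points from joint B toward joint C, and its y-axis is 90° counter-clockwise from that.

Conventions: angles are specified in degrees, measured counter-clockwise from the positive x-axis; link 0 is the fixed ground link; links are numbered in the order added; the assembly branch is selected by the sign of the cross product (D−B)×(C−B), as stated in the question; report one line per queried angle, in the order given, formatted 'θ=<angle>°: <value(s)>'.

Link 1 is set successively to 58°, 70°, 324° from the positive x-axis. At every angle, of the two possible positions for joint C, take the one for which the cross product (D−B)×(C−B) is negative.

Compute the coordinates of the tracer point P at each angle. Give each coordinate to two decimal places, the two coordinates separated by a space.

A=(0,0), D=(11.00,0)
θ=58°: B = A + 2.00·(cos58°, sin58°) = (1.0598, 1.6961)
θ=58°: |BD| = 10.0838
θ=58°: circle(B,8.00) ∩ circle(D,8.00): a=5.0419, h=6.2112
θ=58°:   candidates: C₊=(7.0746,6.9708) cross=62.633; C₋=(4.9852,-5.2747) cross=-62.633
θ=58°:   branch - wants cross < 0 → take C=(4.9852,-5.2747) (cross=-62.633)
θ=58°: ex = (C−B)/|BC| = (0.4907,-0.8713); ey = (0.8713,0.4907)
θ=58°: P = B + 2.74·ex + -1.05·ey = (1.4894,-1.2066)
θ=70°: B = A + 2.00·(cos70°, sin70°) = (0.6840, 1.8794)
θ=70°: |BD| = 10.4858
θ=70°: circle(B,8.00) ∩ circle(D,8.00): a=5.2429, h=6.0425
θ=70°:   candidates: C₊=(6.9250,6.8844) cross=63.361; C₋=(4.7590,-5.0050) cross=-63.361
θ=70°:   branch - wants cross < 0 → take C=(4.7590,-5.0050) (cross=-63.361)
θ=70°: ex = (C−B)/|BC| = (0.5094,-0.8605); ey = (0.8605,0.5094)
θ=70°: P = B + 2.74·ex + -1.05·ey = (1.1761,-1.0134)
θ=324°: B = A + 2.00·(cos324°, sin324°) = (1.6180, -1.1756)
θ=324°: |BD| = 9.4553
θ=324°: circle(B,8.00) ∩ circle(D,8.00): a=4.7277, h=6.4536
θ=324°:   candidates: C₊=(5.5066,5.8158) cross=61.021; C₋=(7.1114,-6.9913) cross=-61.021
θ=324°:   branch - wants cross < 0 → take C=(7.1114,-6.9913) (cross=-61.021)
θ=324°: ex = (C−B)/|BC| = (0.6867,-0.7270); ey = (0.7270,0.6867)
θ=324°: P = B + 2.74·ex + -1.05·ey = (2.7362,-3.8885)

θ=58°: 1.49 -1.21
θ=70°: 1.18 -1.01
θ=324°: 2.74 -3.89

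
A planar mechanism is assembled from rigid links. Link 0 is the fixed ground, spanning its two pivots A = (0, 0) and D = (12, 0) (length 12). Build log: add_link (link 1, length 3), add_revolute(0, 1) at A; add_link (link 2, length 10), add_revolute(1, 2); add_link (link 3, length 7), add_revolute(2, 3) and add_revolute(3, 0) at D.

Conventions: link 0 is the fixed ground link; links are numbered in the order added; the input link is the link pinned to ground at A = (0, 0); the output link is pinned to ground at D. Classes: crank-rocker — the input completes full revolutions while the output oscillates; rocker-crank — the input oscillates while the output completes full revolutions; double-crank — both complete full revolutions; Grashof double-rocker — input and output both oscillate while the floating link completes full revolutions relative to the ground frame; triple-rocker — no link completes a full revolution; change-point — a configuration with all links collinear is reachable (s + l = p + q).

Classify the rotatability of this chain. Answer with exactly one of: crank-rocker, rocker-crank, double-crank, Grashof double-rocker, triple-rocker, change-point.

lengths: ground=12, input=3, coupler=10, output=7
sorted: s=3 (shortest), l=12 (longest), p+q=17
s + l = 15 vs p + q = 17
s + l < p + q (Grashof) with shortest = input link → crank-rocker

crank-rocker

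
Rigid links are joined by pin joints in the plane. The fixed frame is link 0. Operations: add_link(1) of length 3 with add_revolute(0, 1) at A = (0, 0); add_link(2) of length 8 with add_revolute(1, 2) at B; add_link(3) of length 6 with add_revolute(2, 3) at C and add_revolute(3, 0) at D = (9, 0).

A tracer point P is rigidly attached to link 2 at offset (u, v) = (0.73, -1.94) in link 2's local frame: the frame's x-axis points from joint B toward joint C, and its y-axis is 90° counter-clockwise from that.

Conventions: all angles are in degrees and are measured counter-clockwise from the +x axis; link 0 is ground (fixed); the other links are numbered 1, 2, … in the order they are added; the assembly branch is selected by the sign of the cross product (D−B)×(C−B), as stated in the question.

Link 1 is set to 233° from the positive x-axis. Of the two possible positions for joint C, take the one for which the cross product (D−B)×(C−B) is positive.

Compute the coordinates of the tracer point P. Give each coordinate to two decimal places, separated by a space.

A=(0,0), D=(9.00,0)
B = A + 3.00·(cos233°, sin233°) = (-1.8054, -2.3959)
|BD| = 11.0679
circle(B,8.00) ∩ circle(D,6.00): a=6.7989, h=4.2161
  candidates: C₊=(3.9195,3.1920) cross=46.663; C₋=(5.7449,-5.0403) cross=-46.663
  branch + wants cross > 0 → take C=(3.9195,3.1920) (cross=46.663)
ex = (C−B)/|BC| = (0.7156,0.6985); ey = (-0.6985,0.7156)
P = B + 0.73·ex + -1.94·ey = (0.0720,-3.2743)

0.07 -3.27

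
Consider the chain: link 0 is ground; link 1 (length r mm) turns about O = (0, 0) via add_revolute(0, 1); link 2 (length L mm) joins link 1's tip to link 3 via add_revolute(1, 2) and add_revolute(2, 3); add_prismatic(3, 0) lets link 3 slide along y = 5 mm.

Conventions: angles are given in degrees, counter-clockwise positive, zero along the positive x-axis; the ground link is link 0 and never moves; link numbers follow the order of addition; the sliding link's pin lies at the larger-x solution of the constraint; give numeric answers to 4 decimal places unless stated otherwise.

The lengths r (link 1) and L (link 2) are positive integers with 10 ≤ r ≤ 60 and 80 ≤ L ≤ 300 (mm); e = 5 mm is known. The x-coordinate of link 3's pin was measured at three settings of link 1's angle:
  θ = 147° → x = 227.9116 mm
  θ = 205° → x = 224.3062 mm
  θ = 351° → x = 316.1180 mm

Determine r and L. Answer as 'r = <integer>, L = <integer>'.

constraint per measurement: (x − r cos θ)² + (r sin θ − e)² = L²
subtracting the θ₁ and θ₂ equations cancels the r² and L² terms:
r = (x₁² − x₂²) / (2[(x₁cos θ₁ + e sin θ₁) − (x₂cos θ₂ + e sin θ₂)]) = 47.9989 → r = 48
L² = (x₁ − r cos θ₁)² + (r sin θ₁ − e)² = 72360.9748 → L = 269.0000 → L = 269
check at θ₃=351°: x = 316.1180 (printed 316.1180) ✓

r = 48, L = 269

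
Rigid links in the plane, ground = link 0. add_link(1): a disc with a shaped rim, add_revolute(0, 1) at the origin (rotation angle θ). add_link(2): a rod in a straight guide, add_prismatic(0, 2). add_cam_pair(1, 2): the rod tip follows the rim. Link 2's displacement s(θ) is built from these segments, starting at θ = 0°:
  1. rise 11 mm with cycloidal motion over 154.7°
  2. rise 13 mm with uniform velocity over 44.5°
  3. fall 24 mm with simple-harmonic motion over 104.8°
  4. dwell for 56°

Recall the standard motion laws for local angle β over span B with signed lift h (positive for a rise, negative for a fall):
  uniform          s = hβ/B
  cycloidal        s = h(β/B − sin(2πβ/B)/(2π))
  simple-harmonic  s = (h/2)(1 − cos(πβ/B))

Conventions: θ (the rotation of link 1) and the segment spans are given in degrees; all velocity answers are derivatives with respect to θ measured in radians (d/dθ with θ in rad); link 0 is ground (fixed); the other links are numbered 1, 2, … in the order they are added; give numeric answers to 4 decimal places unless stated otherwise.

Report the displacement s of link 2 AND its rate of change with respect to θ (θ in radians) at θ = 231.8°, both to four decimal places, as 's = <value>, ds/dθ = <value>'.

segment 1 (0° to 154.7°, cycloidal, h = 11) is passed completely: s = 0.0000 + (11) = 11.0000
segment 2 (154.7° to 199.2°, uniform, h = 13) is passed completely: s = 11.0000 + (13) = 24.0000
θ = 231.8° falls in segment 3 (199.2° to 304°, simple-harmonic, h = -24): β = 231.8 − 199.2 = 32.6°, B = 104.8°; Δs = -24/2·(1 − cos(π·0.3111)) = -5.2884; s = 24.0000 − 5.2884 = 18.7116
velocity in seg [199.2°–304°] (simple-harmonic), θ in radians: β = 32.6° = 0.5690 rad, B = 104.8° = 1.8291 rad; ds/dθ = (πh/(2B)) sin(πβ/B) = (π·(-24)/(2·1.8291)) sin(π·0.3111) = -17.085498 mm/rad

s = 18.7116, ds/dθ = -17.0855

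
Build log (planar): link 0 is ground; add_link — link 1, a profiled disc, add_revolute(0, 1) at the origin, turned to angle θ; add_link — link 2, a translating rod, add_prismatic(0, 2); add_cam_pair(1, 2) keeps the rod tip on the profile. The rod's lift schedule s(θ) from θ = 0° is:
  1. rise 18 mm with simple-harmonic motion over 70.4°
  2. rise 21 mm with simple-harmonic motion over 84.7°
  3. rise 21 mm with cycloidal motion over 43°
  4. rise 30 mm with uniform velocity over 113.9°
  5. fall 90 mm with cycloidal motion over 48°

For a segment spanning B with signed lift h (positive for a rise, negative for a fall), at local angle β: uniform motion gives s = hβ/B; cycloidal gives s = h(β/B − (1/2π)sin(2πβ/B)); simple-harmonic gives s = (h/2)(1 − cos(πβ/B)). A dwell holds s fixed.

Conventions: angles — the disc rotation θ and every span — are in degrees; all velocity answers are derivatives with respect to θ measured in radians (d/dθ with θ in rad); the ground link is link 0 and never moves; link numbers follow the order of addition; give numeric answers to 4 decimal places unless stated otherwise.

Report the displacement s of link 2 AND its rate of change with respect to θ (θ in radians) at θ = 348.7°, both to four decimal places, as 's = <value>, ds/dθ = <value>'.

seg 1 [0°–70.4°] simple-harmonic, h=18: full span → s += 18 → s = 18.0000
seg 2 [70.4°–155.1°] simple-harmonic, h=21: full span → s += 21 → s = 39.0000
seg 3 [155.1°–198.1°] cycloidal, h=21: full span → s += 21 → s = 60.0000
seg 4 [198.1°–312°] uniform, h=30: full span → s += 30 → s = 90.0000
seg 5 [312°–360°] cycloidal, h=-90: θ=348.7° here. β=36.7, B=48. -90·(0.7646 − sin(2π·0.7646)/(2π)) = -83.0764 → s = 6.9236
velocity in seg [312°–360°] (cycloidal), θ in radians: β = 36.7° = 0.6405 rad, B = 48° = 0.8378 rad; ds/dθ = (h/B)(1 − cos(2πβ/B)) = ((-90)/0.8378)(1 − cos(2π·0.7646)) = -97.599606 mm/rad

s = 6.9236, ds/dθ = -97.5996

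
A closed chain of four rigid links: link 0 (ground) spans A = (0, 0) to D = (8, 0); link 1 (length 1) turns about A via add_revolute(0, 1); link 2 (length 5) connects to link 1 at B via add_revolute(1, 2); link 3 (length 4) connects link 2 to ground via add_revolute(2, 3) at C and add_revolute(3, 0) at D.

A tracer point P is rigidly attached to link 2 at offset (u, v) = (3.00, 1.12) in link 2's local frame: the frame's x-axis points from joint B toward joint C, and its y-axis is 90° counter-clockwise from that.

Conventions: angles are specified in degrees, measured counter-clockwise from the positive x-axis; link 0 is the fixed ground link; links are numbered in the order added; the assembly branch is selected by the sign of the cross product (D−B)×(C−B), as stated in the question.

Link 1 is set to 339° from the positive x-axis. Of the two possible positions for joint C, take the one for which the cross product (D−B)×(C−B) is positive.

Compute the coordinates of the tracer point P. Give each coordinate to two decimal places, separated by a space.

A=(0,0), D=(8.00,0)
B = A + 1.00·(cos339°, sin339°) = (0.9336, -0.3584)
|BD| = 7.0755
circle(B,5.00) ∩ circle(D,4.00): a=4.1737, h=2.7531
  candidates: C₊=(4.9625,2.6026) cross=19.480; C₋=(5.2414,-2.8966) cross=-19.480
  branch + wants cross > 0 → take C=(4.9625,2.6026) (cross=19.480)
ex = (C−B)/|BC| = (0.8058,0.5922); ey = (-0.5922,0.8058)
P = B + 3.00·ex + 1.12·ey = (2.6877,2.3207)

2.69 2.32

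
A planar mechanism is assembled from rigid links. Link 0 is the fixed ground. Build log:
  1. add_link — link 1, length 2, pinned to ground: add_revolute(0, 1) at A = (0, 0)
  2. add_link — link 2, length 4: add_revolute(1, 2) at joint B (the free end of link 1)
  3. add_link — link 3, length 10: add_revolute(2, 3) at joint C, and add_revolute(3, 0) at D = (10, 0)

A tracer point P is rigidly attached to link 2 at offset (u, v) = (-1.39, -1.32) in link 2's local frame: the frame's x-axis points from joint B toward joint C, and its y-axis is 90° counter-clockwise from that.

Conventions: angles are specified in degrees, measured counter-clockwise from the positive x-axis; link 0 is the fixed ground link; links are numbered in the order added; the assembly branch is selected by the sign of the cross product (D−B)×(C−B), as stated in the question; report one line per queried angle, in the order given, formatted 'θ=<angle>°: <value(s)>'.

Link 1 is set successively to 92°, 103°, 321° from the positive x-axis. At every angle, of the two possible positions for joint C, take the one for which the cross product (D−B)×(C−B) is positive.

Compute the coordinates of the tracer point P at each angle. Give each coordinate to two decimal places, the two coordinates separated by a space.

A=(0,0), D=(10.00,0)
θ=92°: B = A + 2.00·(cos92°, sin92°) = (-0.0698, 1.9988)
θ=92°: |BD| = 10.2663
θ=92°: circle(B,4.00) ∩ circle(D,10.00): a=1.0421, h=3.8619
θ=92°:   candidates: C₊=(1.7042,5.5839) cross=39.647; C₋=(0.2004,-1.9921) cross=-39.647
θ=92°:   branch + wants cross > 0 → take C=(1.7042,5.5839) (cross=39.647)
θ=92°: ex = (C−B)/|BC| = (0.4435,0.8963); ey = (-0.8963,0.4435)
θ=92°: P = B + -1.39·ex + -1.32·ey = (0.4968,0.1675)
θ=103°: B = A + 2.00·(cos103°, sin103°) = (-0.4499, 1.9487)
θ=103°: |BD| = 10.6301
θ=103°: circle(B,4.00) ∩ circle(D,10.00): a=1.3640, h=3.7603
θ=103°:   candidates: C₊=(1.5803,5.3952) cross=39.972; C₋=(0.2016,-1.9978) cross=-39.972
θ=103°:   branch + wants cross > 0 → take C=(1.5803,5.3952) (cross=39.972)
θ=103°: ex = (C−B)/|BC| = (0.5075,0.8616); ey = (-0.8616,0.5075)
θ=103°: P = B + -1.39·ex + -1.32·ey = (-0.0181,0.0811)
θ=321°: B = A + 2.00·(cos321°, sin321°) = (1.5543, -1.2586)
θ=321°: |BD| = 8.5390
θ=321°: circle(B,4.00) ∩ circle(D,10.00): a=-0.6491, h=3.9470
θ=321°:   candidates: C₊=(0.3305,2.5495) cross=33.703; C₋=(1.4940,-5.2582) cross=-33.703
θ=321°:   branch + wants cross > 0 → take C=(0.3305,2.5495) (cross=33.703)
θ=321°: ex = (C−B)/|BC| = (-0.3060,0.9520); ey = (-0.9520,-0.3060)
θ=321°: P = B + -1.39·ex + -1.32·ey = (3.2363,-2.1781)

θ=92°: 0.50 0.17
θ=103°: -0.02 0.08
θ=321°: 3.24 -2.18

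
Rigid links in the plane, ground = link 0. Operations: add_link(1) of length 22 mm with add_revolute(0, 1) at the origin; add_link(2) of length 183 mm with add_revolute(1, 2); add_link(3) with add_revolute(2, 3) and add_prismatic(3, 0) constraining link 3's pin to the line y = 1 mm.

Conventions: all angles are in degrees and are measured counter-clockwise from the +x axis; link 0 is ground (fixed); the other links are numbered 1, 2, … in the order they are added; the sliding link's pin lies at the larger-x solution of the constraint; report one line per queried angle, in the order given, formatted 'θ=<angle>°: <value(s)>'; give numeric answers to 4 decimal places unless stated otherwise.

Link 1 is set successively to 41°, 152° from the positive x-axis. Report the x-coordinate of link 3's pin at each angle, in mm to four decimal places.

geometry: r = 22 mm, L = 183 mm, e = 1 mm
θ=41°: crank pin P = (r cos θ, r sin θ) = (16.603611, 14.433299)
θ=41°: h = r sin θ − e = 14.433299 − 1 = 13.433299
θ=41°: x = r cos θ + √(L² − h²) = 16.603611 + 182.506292 = 199.109902
θ=152°: crank pin P = (r cos θ, r sin θ) = (-19.424847, 10.328374)
θ=152°: h = r sin θ − e = 10.328374 − 1 = 9.328374
θ=152°: x = r cos θ + √(L² − h²) = -19.424847 + 182.762090 = 163.337243

θ=41°: 199.1099
θ=152°: 163.3372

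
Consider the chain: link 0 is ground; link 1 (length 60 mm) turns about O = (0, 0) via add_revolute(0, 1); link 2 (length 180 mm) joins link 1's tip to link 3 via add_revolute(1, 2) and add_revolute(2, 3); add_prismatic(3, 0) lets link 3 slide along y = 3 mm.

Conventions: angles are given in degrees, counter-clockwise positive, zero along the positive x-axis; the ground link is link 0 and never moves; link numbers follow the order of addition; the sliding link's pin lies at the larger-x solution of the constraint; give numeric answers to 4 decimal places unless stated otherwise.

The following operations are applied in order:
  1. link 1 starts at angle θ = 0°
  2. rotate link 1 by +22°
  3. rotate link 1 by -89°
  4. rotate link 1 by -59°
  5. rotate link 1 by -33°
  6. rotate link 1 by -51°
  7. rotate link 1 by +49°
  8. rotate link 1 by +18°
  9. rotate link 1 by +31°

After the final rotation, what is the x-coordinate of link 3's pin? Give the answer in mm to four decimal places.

geometry: r = 60 mm, L = 180 mm, e = 3 mm; θ starts at 0°
rotate link 1 by +22°: θ ← 0° +22° = 22°
rotate link 1 by -89°: θ ← 22° -89° = -67°
rotate link 1 by -59°: θ ← -67° -59° = -126°
rotate link 1 by -33°: θ ← -126° -33° = -159°
rotate link 1 by -51°: θ ← -159° -51° = -210°
rotate link 1 by +49°: θ ← -210° +49° = -161°
rotate link 1 by +18°: θ ← -161° +18° = -143°
rotate link 1 by +31°: θ ← -143° +31° = -112°
crank pin P = (r cos θ, r sin θ) = (-22.476396, -55.631031)
h = r sin θ − e = -55.631031 − 3 = -58.631031
x = r cos θ + √(L² − h²) = -22.476396 + 170.183437 = 147.707041

147.7070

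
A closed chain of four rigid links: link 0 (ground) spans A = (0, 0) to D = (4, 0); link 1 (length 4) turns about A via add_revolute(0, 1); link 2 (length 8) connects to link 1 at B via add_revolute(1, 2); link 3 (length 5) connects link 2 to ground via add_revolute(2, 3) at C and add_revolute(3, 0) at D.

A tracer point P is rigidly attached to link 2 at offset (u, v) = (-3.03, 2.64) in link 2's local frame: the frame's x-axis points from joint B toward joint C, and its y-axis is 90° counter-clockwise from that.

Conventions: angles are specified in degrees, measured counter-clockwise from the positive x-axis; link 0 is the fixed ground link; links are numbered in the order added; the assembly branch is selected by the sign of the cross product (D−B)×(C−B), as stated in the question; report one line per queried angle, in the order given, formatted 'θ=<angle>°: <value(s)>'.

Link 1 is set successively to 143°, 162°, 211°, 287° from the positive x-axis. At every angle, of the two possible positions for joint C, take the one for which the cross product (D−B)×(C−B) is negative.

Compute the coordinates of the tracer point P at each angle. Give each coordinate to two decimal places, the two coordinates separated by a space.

A=(0,0), D=(4.00,0)
θ=143°: B = A + 4.00·(cos143°, sin143°) = (-3.1945, 2.4073)
θ=143°: |BD| = 7.5866
θ=143°: circle(B,8.00) ∩ circle(D,5.00): a=6.3636, h=4.8481
θ=143°:   candidates: C₊=(4.3786,4.9856) cross=36.781; C₋=(1.3019,-4.2095) cross=-36.781
θ=143°:   branch - wants cross < 0 → take C=(1.3019,-4.2095) (cross=-36.781)
θ=143°: ex = (C−B)/|BC| = (0.5621,-0.8271); ey = (0.8271,0.5621)
θ=143°: P = B + -3.03·ex + 2.64·ey = (-2.7140,6.3972)
θ=162°: B = A + 4.00·(cos162°, sin162°) = (-3.8042, 1.2361)
θ=162°: |BD| = 7.9015
θ=162°: circle(B,8.00) ∩ circle(D,5.00): a=6.4186, h=4.7750
θ=162°:   candidates: C₊=(3.2824,4.9482) cross=37.730; C₋=(1.7884,-4.4843) cross=-37.730
θ=162°:   branch - wants cross < 0 → take C=(1.7884,-4.4843) (cross=-37.730)
θ=162°: ex = (C−B)/|BC| = (0.6991,-0.7150); ey = (0.7150,0.6991)
θ=162°: P = B + -3.03·ex + 2.64·ey = (-4.0347,5.2482)
θ=211°: B = A + 4.00·(cos211°, sin211°) = (-3.4287, -2.0602)
θ=211°: |BD| = 7.7090
θ=211°: circle(B,8.00) ∩ circle(D,5.00): a=6.3840, h=4.8212
θ=211°:   candidates: C₊=(1.4347,4.2918) cross=37.167; C₋=(4.0116,-5.0000) cross=-37.167
θ=211°:   branch - wants cross < 0 → take C=(4.0116,-5.0000) (cross=-37.167)
θ=211°: ex = (C−B)/|BC| = (0.9300,-0.3675); ey = (0.3675,0.9300)
θ=211°: P = B + -3.03·ex + 2.64·ey = (-5.2765,1.5086)
θ=287°: B = A + 4.00·(cos287°, sin287°) = (1.1695, -3.8252)
θ=287°: |BD| = 4.7586
θ=287°: circle(B,8.00) ∩ circle(D,5.00): a=6.4772, h=4.6954
θ=287°:   candidates: C₊=(1.2478,4.1744) cross=22.343; C₋=(8.7967,-1.4114) cross=-22.343
θ=287°:   branch - wants cross < 0 → take C=(8.7967,-1.4114) (cross=-22.343)
θ=287°: ex = (C−B)/|BC| = (0.9534,0.3017); ey = (-0.3017,0.9534)
θ=287°: P = B + -3.03·ex + 2.64·ey = (-2.5159,-2.2225)

θ=143°: -2.71 6.40
θ=162°: -4.03 5.25
θ=211°: -5.28 1.51
θ=287°: -2.52 -2.22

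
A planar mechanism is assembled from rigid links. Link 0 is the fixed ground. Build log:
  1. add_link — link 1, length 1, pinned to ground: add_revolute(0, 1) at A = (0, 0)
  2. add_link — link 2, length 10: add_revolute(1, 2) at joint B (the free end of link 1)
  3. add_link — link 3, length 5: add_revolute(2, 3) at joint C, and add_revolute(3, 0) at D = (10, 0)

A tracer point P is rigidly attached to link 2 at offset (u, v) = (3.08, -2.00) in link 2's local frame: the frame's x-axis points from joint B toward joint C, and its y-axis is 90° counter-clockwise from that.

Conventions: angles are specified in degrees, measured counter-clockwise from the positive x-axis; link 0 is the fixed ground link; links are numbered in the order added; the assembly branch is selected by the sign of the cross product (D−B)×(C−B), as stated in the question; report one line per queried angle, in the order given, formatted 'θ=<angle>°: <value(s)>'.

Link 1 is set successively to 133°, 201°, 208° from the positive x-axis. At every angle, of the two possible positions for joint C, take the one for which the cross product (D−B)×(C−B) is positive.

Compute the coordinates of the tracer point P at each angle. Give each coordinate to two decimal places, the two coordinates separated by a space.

A=(0,0), D=(10.00,0)
θ=133°: B = A + 1.00·(cos133°, sin133°) = (-0.6820, 0.7314)
θ=133°: |BD| = 10.7070
θ=133°: circle(B,10.00) ∩ circle(D,5.00): a=8.8559, h=4.6447
θ=133°:   candidates: C₊=(8.4705,4.7603) cross=49.731; C₋=(7.8359,-4.5074) cross=-49.731
θ=133°:   branch + wants cross > 0 → take C=(8.4705,4.7603) (cross=49.731)
θ=133°: ex = (C−B)/|BC| = (0.9152,0.4029); ey = (-0.4029,0.9152)
θ=133°: P = B + 3.08·ex + -2.00·ey = (2.9428,0.1418)
θ=201°: B = A + 1.00·(cos201°, sin201°) = (-0.9336, -0.3584)
θ=201°: |BD| = 10.9395
θ=201°: circle(B,10.00) ∩ circle(D,5.00): a=8.8977, h=4.5641
θ=201°:   candidates: C₊=(7.8098,4.4948) cross=49.929; C₋=(8.1088,-4.6286) cross=-49.929
θ=201°:   branch + wants cross > 0 → take C=(7.8098,4.4948) (cross=49.929)
θ=201°: ex = (C−B)/|BC| = (0.8743,0.4853); ey = (-0.4853,0.8743)
θ=201°: P = B + 3.08·ex + -2.00·ey = (2.7300,-0.6123)
θ=208°: B = A + 1.00·(cos208°, sin208°) = (-0.8829, -0.4695)
θ=208°: |BD| = 10.8931
θ=208°: circle(B,10.00) ∩ circle(D,5.00): a=8.8891, h=4.5808
θ=208°:   candidates: C₊=(7.8005,4.4902) cross=49.899; C₋=(8.1953,-4.6629) cross=-49.899
θ=208°:   branch + wants cross > 0 → take C=(7.8005,4.4902) (cross=49.899)
θ=208°: ex = (C−B)/|BC| = (0.8683,0.4960); ey = (-0.4960,0.8683)
θ=208°: P = B + 3.08·ex + -2.00·ey = (2.7835,-0.6786)

θ=133°: 2.94 0.14
θ=201°: 2.73 -0.61
θ=208°: 2.78 -0.68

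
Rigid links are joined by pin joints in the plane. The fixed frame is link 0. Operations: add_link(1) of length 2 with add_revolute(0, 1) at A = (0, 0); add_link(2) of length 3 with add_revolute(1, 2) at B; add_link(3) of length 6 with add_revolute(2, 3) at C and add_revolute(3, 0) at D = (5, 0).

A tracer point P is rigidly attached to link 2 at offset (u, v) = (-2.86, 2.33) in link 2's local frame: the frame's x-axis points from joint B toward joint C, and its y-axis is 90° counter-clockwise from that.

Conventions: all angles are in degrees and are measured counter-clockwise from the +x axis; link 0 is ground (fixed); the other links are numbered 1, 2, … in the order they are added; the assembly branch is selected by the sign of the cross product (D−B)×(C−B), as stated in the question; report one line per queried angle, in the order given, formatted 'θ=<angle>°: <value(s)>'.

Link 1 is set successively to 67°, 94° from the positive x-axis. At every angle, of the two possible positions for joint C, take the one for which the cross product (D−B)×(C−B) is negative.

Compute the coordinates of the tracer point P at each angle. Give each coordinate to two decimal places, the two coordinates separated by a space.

A=(0,0), D=(5.00,0)
θ=67°: B = A + 2.00·(cos67°, sin67°) = (0.7815, 1.8410)
θ=67°: |BD| = 4.6028
θ=67°: circle(B,3.00) ∩ circle(D,6.00): a=-0.6316, h=2.9328
θ=67°:   candidates: C₊=(1.3756,4.7816) cross=13.499; C₋=(-0.9705,-0.5943) cross=-13.499
θ=67°:   branch - wants cross < 0 → take C=(-0.9705,-0.5943) (cross=-13.499)
θ=67°: ex = (C−B)/|BC| = (-0.5840,-0.8118); ey = (0.8118,-0.5840)
θ=67°: P = B + -2.86·ex + 2.33·ey = (4.3431,2.8020)
θ=94°: B = A + 2.00·(cos94°, sin94°) = (-0.1395, 1.9951)
θ=94°: |BD| = 5.5132
θ=94°: circle(B,3.00) ∩ circle(D,6.00): a=0.3079, h=2.9842
θ=94°:   candidates: C₊=(1.2274,4.6656) cross=16.452; C₋=(-0.9324,-0.8982) cross=-16.452
θ=94°:   branch - wants cross < 0 → take C=(-0.9324,-0.8982) (cross=-16.452)
θ=94°: ex = (C−B)/|BC| = (-0.2643,-0.9644); ey = (0.9644,-0.2643)
θ=94°: P = B + -2.86·ex + 2.33·ey = (2.8635,4.1376)

θ=67°: 4.34 2.80
θ=94°: 2.86 4.14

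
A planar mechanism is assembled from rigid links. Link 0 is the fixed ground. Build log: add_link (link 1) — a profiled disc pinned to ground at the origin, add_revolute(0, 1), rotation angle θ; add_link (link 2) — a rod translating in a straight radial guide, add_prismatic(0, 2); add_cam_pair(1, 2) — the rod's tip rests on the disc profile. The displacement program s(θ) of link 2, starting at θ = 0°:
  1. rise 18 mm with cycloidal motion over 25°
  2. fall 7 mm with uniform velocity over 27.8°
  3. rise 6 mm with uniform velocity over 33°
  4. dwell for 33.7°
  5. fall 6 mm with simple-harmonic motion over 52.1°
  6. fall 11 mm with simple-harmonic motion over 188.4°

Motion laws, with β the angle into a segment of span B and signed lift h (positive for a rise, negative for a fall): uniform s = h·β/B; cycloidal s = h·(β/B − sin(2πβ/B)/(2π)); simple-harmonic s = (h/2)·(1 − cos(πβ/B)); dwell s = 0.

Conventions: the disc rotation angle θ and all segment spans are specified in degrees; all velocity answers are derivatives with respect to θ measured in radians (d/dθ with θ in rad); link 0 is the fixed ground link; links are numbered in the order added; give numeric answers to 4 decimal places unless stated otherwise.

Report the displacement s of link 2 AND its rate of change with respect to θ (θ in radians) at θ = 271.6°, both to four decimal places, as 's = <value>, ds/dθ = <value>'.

seg 1 [0°–25°] cycloidal, h=18: full span → s += 18 → s = 18.0000
seg 2 [25°–52.8°] uniform, h=-7: full span → s += -7 → s = 11.0000
seg 3 [52.8°–85.8°] uniform, h=6: full span → s += 6 → s = 17.0000
seg 4 [85.8°–119.5°] dwell: s stays 17.0000
seg 5 [119.5°–171.6°] simple-harmonic, h=-6: full span → s += -6 → s = 11.0000
seg 6 [171.6°–360°] simple-harmonic, h=-11: θ=271.6° here. β=100, B=188.4. -11/2·(1 − cos(π·0.5308)) = -6.0311 → s = 4.9689
velocity in seg [171.6°–360°] (simple-harmonic), θ in radians: β = 100° = 1.7453 rad, B = 188.4° = 3.2882 rad; ds/dθ = (πh/(2B)) sin(πβ/B) = (π·(-11)/(2·3.2882)) sin(π·0.5308) = -5.230220 mm/rad

s = 4.9689, ds/dθ = -5.2302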